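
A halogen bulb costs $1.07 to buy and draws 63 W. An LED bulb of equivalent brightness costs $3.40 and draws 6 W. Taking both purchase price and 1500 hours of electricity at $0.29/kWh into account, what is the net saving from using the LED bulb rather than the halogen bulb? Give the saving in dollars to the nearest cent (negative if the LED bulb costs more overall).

halogen bulb: $1.07 + (63/1000) kW × 1500 h × $0.29 = $1.07 + $27.405 = $28.475
LED bulb: $3.40 + (6/1000) kW × 1500 h × $0.29 = $3.40 + $2.61 = $6.01
Saving = $28.475 − $6.01 = $22.465 → $22.47

$22.47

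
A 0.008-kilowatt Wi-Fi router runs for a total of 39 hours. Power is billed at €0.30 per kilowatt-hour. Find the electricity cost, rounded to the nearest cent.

€0.09

Energy = 0.008 kW × 39 h = 0.312 kWh
Cost = 0.312 kWh × €0.30/kWh = €0.09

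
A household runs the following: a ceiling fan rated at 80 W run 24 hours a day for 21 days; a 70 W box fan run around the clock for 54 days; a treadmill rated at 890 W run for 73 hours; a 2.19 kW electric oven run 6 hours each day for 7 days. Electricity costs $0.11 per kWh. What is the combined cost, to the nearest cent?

ceiling fan: Runtime = 24 h × 21 = 504 h
ceiling fan: 0.08 kW × 504 h = 40.32 kWh
box fan: Runtime = 24 h × 54 = 1296 h
box fan: 0.07 kW × 1296 h = 90.72 kWh
treadmill: 0.89 kW × 73 h = 64.97 kWh
electric oven: Runtime = 6 h/day × 7 days = 42 h
electric oven: 2.19 kW × 42 h = 91.98 kWh
Total energy = 287.99 kWh
Cost = 287.99 × $0.11 = $31.68

$31.68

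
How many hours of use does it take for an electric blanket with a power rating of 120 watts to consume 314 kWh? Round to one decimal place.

Hours = 314 kWh ÷ 0.12 kW = 2616.7 h

2616.7 h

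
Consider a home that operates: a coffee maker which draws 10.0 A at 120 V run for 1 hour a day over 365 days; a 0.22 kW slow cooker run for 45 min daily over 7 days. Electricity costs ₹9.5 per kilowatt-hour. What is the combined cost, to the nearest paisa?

coffee maker: Power = 10.0 A × 120 V = 1200 W = 1.2 kW
coffee maker: Runtime = 1 h/day × 365 days = 365 h
coffee maker: 1.2 kW × 365 h = 438 kWh
slow cooker: Runtime = 45 min × 7 = 315 min = 5.25 h
slow cooker: 0.22 kW × 5.25 h = 1.155 kWh
Total energy = 439.155 kWh
Cost = 439.155 × ₹9.5 = ₹4171.97

₹4171.97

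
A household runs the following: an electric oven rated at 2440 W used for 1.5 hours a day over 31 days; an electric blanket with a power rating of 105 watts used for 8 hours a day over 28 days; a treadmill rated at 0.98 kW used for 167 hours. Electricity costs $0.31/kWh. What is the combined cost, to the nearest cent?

electric oven: Runtime = 1.5 h/day × 31 days = 46.5 h
electric oven: 2.44 kW × 46.5 h = 113.46 kWh
electric blanket: Runtime = 8 h/day × 28 days = 224 h
electric blanket: 0.105 kW × 224 h = 23.52 kWh
treadmill: 0.98 kW × 167 h = 163.66 kWh
Total energy = 300.64 kWh
Cost = 300.64 × $0.31 = $93.20

$93.20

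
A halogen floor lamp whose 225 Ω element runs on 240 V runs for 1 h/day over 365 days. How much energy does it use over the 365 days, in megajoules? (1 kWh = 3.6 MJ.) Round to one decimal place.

336.4 MJ

Power = V²/R = 240²/225 = 256 W = 0.256 kW
Runtime = 1 h/day × 365 days = 365 h
Energy = 0.256 kW × 365 h = 93.44 kWh
= 93.44 × 3.6 MJ = 336.4 MJ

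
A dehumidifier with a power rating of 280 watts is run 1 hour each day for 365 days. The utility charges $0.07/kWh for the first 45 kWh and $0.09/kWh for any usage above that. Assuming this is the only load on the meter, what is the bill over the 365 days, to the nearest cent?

Runtime = 1 h/day × 365 days = 365 h
Energy = 0.28 kW × 365 h = 102.2 kWh
Tier 1 (0–45 kWh): 45 × $0.07 = $3.15
Above 45 kWh: 57.2 × $0.09 = $5.148
Bill = $8.30

$8.30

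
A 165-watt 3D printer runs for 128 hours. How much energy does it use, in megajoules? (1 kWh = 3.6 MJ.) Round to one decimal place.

76.0 MJ

Energy = 0.165 kW × 128 h = 21.12 kWh
= 21.12 × 3.6 MJ = 76.0 MJ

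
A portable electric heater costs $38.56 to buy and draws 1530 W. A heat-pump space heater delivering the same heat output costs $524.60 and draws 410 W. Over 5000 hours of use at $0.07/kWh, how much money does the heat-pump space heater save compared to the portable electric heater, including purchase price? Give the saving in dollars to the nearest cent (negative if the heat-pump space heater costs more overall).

-$94.04

portable electric heater: $38.56 + (1530/1000) kW × 5000 h × $0.07 = $38.56 + $535.5 = $574.06
heat-pump space heater: $524.60 + (410/1000) kW × 5000 h × $0.07 = $524.60 + $143.5 = $668.1
Saving = $574.06 − $668.1 = −$94.04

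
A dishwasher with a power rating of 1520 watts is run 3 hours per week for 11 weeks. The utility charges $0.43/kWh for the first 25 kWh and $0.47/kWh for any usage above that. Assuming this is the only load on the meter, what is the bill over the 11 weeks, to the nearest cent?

Runtime = 3 h/week × 11 weeks = 33 h
Energy = 1.52 kW × 33 h = 50.16 kWh
Tier 1 (0–25 kWh): 25 × $0.43 = $10.75
Above 25 kWh: 25.16 × $0.47 = $11.8252
Bill = $22.58

$22.58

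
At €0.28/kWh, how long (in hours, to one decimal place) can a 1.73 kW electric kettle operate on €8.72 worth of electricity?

Energy available = €8.72 ÷ €0.28/kWh = 31.1429 kWh
Hours = 31.1429 kWh ÷ 1.73 kW = 18.0 h

18.0 h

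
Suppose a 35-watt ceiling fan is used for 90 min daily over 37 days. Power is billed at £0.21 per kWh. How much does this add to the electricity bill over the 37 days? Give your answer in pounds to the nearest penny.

£0.41

Runtime = 90 min × 37 = 3330 min = 55.5 h
Energy = 0.035 kW × 55.5 h = 1.9425 kWh
Cost = 1.9425 kWh × £0.21/kWh = £0.41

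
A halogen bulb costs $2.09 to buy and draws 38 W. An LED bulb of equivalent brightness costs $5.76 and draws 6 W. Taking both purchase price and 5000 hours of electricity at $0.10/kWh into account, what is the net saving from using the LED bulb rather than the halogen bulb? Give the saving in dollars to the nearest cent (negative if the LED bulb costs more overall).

halogen bulb: $2.09 + (38/1000) kW × 5000 h × $0.10 = $2.09 + $19 = $21.09
LED bulb: $5.76 + (6/1000) kW × 5000 h × $0.10 = $5.76 + $3 = $8.76
Saving = $21.09 − $8.76 = $12.33

$12.33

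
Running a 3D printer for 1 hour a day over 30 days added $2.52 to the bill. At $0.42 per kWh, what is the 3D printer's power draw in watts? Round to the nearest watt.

200 W

Energy = $2.52 ÷ $0.42/kWh = 6 kWh
Runtime = 1 h/day × 30 days = 30 h
Power = 6 kWh ÷ 30 h = 0.2 kW = 200 W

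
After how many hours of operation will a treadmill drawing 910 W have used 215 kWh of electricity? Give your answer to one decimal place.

236.3 h

Hours = 215 kWh ÷ 0.91 kW = 236.3 h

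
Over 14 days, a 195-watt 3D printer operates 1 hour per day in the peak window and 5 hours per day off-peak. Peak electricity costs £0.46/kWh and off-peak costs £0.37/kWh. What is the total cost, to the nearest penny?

£6.31

Peak energy = 0.195 kW × 1 h × 14 = 2.73 kWh
Off-peak energy = 0.195 kW × 5 h × 14 = 13.65 kWh
Cost = 2.73 × £0.46 + 13.65 × £0.37 = £1.2558 + £5.0505 = £6.31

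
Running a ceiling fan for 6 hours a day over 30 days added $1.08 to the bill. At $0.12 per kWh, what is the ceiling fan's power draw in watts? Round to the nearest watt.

Energy = $1.08 ÷ $0.12/kWh = 9 kWh
Runtime = 6 h/day × 30 days = 180 h
Power = 9 kWh ÷ 180 h = 0.05 kW = 50 W

50 W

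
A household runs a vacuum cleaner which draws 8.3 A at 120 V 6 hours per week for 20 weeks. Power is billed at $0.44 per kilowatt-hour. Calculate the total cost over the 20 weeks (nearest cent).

Power = 8.3 A × 120 V = 996 W = 0.996 kW
Runtime = 6 h/week × 20 weeks = 120 h
Energy = 0.996 kW × 120 h = 119.52 kWh
Cost = 119.52 kWh × $0.44/kWh = $52.59

$52.59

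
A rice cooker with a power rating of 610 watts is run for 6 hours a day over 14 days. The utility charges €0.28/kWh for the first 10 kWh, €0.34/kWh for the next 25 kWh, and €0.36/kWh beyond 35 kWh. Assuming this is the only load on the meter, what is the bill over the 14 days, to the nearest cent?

Runtime = 6 h/day × 14 days = 84 h
Energy = 0.61 kW × 84 h = 51.24 kWh
Tier 1 (0–10 kWh): 10 × €0.28 = €2.8
Tier 2 (10–35 kWh): 25 × €0.34 = €8.5
Above 35 kWh: 16.24 × €0.36 = €5.8464
Bill = €17.15

€17.15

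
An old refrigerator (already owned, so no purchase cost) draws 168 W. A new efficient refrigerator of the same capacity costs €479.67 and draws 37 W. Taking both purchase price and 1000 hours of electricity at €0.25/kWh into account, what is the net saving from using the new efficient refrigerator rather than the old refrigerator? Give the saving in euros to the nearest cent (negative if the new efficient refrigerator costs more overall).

old refrigerator: €0.00 + (168/1000) kW × 1000 h × €0.25 = €0.00 + €42 = €42
new efficient refrigerator: €479.67 + (37/1000) kW × 1000 h × €0.25 = €479.67 + €9.25 = €488.92
Saving = €42 − €488.92 = −€446.92

-€446.92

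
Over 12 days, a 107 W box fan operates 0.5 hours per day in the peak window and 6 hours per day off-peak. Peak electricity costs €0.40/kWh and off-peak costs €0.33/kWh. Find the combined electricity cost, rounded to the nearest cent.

€2.80

Peak energy = 0.107 kW × 0.5 h × 12 = 0.642 kWh
Off-peak energy = 0.107 kW × 6 h × 12 = 7.704 kWh
Cost = 0.642 × €0.40 + 7.704 × €0.33 = €0.2568 + €2.54232 = €2.80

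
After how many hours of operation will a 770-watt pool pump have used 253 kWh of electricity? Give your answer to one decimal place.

328.6 h

Hours = 253 kWh ÷ 0.77 kW = 328.6 h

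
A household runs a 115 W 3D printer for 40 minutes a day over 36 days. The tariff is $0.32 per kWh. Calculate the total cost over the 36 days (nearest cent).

$0.88

Runtime = 40 min × 36 = 1440 min = 24 h
Energy = 0.115 kW × 24 h = 2.76 kWh
Cost = 2.76 kWh × $0.32/kWh = $0.88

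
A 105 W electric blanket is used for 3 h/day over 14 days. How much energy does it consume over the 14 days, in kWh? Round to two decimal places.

4.41 kWh

Runtime = 3 h/day × 14 days = 42 h
Energy = 0.105 kW × 42 h = 4.41 kWh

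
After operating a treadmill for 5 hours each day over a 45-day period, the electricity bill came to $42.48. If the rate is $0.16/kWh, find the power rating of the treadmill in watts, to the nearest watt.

1180 W

Energy = $42.48 ÷ $0.16/kWh = 265.5 kWh
Runtime = 5 h/day × 45 days = 225 h
Power = 265.5 kWh ÷ 225 h = 1.18 kW = 1180 W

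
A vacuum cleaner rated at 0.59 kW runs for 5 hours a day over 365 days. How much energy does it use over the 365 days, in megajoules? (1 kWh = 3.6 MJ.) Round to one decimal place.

Runtime = 5 h/day × 365 days = 1825 h
Energy = 0.59 kW × 1825 h = 1076.75 kWh
= 1076.75 × 3.6 MJ = 3876.3 MJ

3876.3 MJ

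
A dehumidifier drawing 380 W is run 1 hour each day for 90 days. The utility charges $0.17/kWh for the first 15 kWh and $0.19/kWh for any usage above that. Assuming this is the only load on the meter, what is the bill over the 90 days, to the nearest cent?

$6.20

Runtime = 1 h/day × 90 days = 90 h
Energy = 0.38 kW × 90 h = 34.2 kWh
Tier 1 (0–15 kWh): 15 × $0.17 = $2.55
Above 15 kWh: 19.2 × $0.19 = $3.648
Bill = $6.20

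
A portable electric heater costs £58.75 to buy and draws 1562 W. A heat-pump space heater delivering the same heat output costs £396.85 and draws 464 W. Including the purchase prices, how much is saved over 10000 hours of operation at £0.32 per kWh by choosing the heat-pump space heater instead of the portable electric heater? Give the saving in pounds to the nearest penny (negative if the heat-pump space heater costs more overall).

portable electric heater: £58.75 + (1562/1000) kW × 10000 h × £0.32 = £58.75 + £4998.4 = £5057.15
heat-pump space heater: £396.85 + (464/1000) kW × 10000 h × £0.32 = £396.85 + £1484.8 = £1881.65
Saving = £5057.15 − £1881.65 = £3175.5

£3175.50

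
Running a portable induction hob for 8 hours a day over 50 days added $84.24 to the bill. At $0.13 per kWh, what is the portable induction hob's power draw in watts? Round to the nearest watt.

1620 W

Energy = $84.24 ÷ $0.13/kWh = 648 kWh
Runtime = 8 h/day × 50 days = 400 h
Power = 648 kWh ÷ 400 h = 1.62 kW = 1620 W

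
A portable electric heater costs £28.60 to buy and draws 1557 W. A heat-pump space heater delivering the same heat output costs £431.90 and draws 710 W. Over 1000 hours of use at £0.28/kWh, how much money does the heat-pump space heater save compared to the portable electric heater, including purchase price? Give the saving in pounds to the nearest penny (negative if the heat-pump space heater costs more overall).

portable electric heater: £28.60 + (1557/1000) kW × 1000 h × £0.28 = £28.60 + £435.96 = £464.56
heat-pump space heater: £431.90 + (710/1000) kW × 1000 h × £0.28 = £431.90 + £198.8 = £630.7
Saving = £464.56 − £630.7 = −£166.14

-£166.14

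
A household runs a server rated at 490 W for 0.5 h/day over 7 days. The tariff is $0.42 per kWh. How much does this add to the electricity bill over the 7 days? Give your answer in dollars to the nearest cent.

$0.72

Runtime = 0.5 h/day × 7 days = 3.5 h
Energy = 0.49 kW × 3.5 h = 1.715 kWh
Cost = 1.715 kWh × $0.42/kWh = $0.72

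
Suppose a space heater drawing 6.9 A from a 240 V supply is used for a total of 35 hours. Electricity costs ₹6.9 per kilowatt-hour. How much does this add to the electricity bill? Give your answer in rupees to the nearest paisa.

Power = 6.9 A × 240 V = 1656 W = 1.656 kW
Energy = 1.656 kW × 35 h = 57.96 kWh
Cost = 57.96 kWh × ₹6.9/kWh = ₹399.92

₹399.92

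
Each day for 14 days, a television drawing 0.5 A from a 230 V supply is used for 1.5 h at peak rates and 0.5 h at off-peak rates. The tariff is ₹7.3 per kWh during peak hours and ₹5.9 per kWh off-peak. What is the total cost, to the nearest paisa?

₹22.38

Power = 0.5 A × 230 V = 115 W = 0.115 kW
Peak energy = 0.115 kW × 1.5 h × 14 = 2.415 kWh
Off-peak energy = 0.115 kW × 0.5 h × 14 = 0.805 kWh
Cost = 2.415 × ₹7.3 + 0.805 × ₹5.9 = ₹17.6295 + ₹4.7495 = ₹22.38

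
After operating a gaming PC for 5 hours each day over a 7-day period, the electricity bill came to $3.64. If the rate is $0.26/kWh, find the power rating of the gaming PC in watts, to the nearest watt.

Energy = $3.64 ÷ $0.26/kWh = 14 kWh
Runtime = 5 h/day × 7 days = 35 h
Power = 14 kWh ÷ 35 h = 0.4 kW = 400 W

400 W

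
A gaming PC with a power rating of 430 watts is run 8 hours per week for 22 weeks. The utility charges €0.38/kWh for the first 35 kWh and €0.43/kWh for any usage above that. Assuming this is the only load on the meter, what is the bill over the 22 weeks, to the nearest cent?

€30.79

Runtime = 8 h/week × 22 weeks = 176 h
Energy = 0.43 kW × 176 h = 75.68 kWh
Tier 1 (0–35 kWh): 35 × €0.38 = €13.3
Above 35 kWh: 40.68 × €0.43 = €17.4924
Bill = €30.79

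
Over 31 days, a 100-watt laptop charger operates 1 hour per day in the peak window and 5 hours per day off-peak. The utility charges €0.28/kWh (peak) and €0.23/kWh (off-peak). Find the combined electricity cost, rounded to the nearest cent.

€4.43

Peak energy = 0.1 kW × 1 h × 31 = 3.1 kWh
Off-peak energy = 0.1 kW × 5 h × 31 = 15.5 kWh
Cost = 3.1 × €0.28 + 15.5 × €0.23 = €0.868 + €3.565 = €4.43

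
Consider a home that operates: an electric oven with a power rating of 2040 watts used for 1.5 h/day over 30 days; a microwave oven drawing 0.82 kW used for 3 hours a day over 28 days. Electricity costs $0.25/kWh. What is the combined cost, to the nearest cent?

$40.17

electric oven: Runtime = 1.5 h/day × 30 days = 45 h
electric oven: 2.04 kW × 45 h = 91.8 kWh
microwave oven: Runtime = 3 h/day × 28 days = 84 h
microwave oven: 0.82 kW × 84 h = 68.88 kWh
Total energy = 160.68 kWh
Cost = 160.68 × $0.25 = $40.17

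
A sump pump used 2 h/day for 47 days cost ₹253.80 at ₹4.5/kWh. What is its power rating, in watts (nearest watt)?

600 W

Energy = ₹253.80 ÷ ₹4.5/kWh = 56.4 kWh
Runtime = 2 h/day × 47 days = 94 h
Power = 56.4 kWh ÷ 94 h = 0.6 kW = 600 W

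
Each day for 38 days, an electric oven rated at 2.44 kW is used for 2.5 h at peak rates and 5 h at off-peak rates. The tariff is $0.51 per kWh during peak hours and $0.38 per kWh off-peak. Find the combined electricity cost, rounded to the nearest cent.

Peak energy = 2.44 kW × 2.5 h × 38 = 231.8 kWh
Off-peak energy = 2.44 kW × 5 h × 38 = 463.6 kWh
Cost = 231.8 × $0.51 + 463.6 × $0.38 = $118.218 + $176.168 = $294.39

$294.39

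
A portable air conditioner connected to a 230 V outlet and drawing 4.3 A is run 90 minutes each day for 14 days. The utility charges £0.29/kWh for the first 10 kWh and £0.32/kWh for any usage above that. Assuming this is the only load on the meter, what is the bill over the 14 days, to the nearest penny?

£6.35

Power = 4.3 A × 230 V = 989 W = 0.989 kW
Runtime = 90 min × 14 = 1260 min = 21 h
Energy = 0.989 kW × 21 h = 20.769 kWh
Tier 1 (0–10 kWh): 10 × £0.29 = £2.9
Above 10 kWh: 10.769 × £0.32 = £3.44608
Bill = £6.35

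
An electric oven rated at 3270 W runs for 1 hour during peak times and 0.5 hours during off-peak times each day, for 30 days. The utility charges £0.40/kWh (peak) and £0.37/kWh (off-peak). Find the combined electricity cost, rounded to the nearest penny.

Peak energy = 3.27 kW × 1 h × 30 = 98.1 kWh
Off-peak energy = 3.27 kW × 0.5 h × 30 = 49.05 kWh
Cost = 98.1 × £0.40 + 49.05 × £0.37 = £39.24 + £18.1485 = £57.39

£57.39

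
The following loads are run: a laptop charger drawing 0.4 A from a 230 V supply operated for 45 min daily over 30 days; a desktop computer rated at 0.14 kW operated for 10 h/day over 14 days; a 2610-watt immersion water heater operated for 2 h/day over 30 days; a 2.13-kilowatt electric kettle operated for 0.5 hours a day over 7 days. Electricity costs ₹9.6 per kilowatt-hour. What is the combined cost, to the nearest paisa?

₹1782.96

laptop charger: Power = 0.4 A × 230 V = 92 W = 0.092 kW
laptop charger: Runtime = 45 min × 30 = 1350 min = 22.5 h
laptop charger: 0.092 kW × 22.5 h = 2.07 kWh
desktop computer: Runtime = 10 h/day × 14 days = 140 h
desktop computer: 0.14 kW × 140 h = 19.6 kWh
immersion water heater: Runtime = 2 h/day × 30 days = 60 h
immersion water heater: 2.61 kW × 60 h = 156.6 kWh
electric kettle: Runtime = 0.5 h/day × 7 days = 3.5 h
electric kettle: 2.13 kW × 3.5 h = 7.455 kWh
Total energy = 185.725 kWh
Cost = 185.725 × ₹9.6 = ₹1782.96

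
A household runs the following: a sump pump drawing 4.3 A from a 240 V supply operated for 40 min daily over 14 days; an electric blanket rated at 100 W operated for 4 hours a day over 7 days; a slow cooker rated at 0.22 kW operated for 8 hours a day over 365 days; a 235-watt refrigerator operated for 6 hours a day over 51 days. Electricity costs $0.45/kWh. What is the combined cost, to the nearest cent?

sump pump: Power = 4.3 A × 240 V = 1032 W = 1.032 kW
sump pump: Runtime = 40 min × 14 = 560 min = 9.333333… h
sump pump: 1.032 kW × 9.333333… h = 9.632 kWh
electric blanket: Runtime = 4 h/day × 7 days = 28 h
electric blanket: 0.1 kW × 28 h = 2.8 kWh
slow cooker: Runtime = 8 h/day × 365 days = 2920 h
slow cooker: 0.22 kW × 2920 h = 642.4 kWh
refrigerator: Runtime = 6 h/day × 51 days = 306 h
refrigerator: 0.235 kW × 306 h = 71.91 kWh
Total energy = 726.742 kWh
Cost = 726.742 × $0.45 = $327.03

$327.03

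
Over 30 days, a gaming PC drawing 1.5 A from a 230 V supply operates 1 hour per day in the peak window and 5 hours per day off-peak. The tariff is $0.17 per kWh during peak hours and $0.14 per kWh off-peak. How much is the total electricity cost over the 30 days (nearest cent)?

Power = 1.5 A × 230 V = 345 W = 0.345 kW
Peak energy = 0.345 kW × 1 h × 30 = 10.35 kWh
Off-peak energy = 0.345 kW × 5 h × 30 = 51.75 kWh
Cost = 10.35 × $0.17 + 51.75 × $0.14 = $1.7595 + $7.245 = $9.00

$9.00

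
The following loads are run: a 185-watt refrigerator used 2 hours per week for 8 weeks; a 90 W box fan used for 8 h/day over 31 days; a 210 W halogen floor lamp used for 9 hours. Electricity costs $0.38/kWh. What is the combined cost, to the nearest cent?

$10.32

refrigerator: Runtime = 2 h/week × 8 weeks = 16 h
refrigerator: 0.185 kW × 16 h = 2.96 kWh
box fan: Runtime = 8 h/day × 31 days = 248 h
box fan: 0.09 kW × 248 h = 22.32 kWh
halogen floor lamp: 0.21 kW × 9 h = 1.89 kWh
Total energy = 27.17 kWh
Cost = 27.17 × $0.38 = $10.32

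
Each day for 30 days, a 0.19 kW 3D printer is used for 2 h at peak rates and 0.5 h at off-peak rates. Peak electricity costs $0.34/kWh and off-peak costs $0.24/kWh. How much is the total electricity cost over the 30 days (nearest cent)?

$4.56

Peak energy = 0.19 kW × 2 h × 30 = 11.4 kWh
Off-peak energy = 0.19 kW × 0.5 h × 30 = 2.85 kWh
Cost = 11.4 × $0.34 + 2.85 × $0.24 = $3.876 + $0.684 = $4.56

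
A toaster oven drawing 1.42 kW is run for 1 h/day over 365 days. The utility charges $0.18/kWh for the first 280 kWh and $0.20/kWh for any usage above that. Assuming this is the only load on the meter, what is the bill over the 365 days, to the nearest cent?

Runtime = 1 h/day × 365 days = 365 h
Energy = 1.42 kW × 365 h = 518.3 kWh
Tier 1 (0–280 kWh): 280 × $0.18 = $50.4
Above 280 kWh: 238.3 × $0.20 = $47.66
Bill = $98.06

$98.06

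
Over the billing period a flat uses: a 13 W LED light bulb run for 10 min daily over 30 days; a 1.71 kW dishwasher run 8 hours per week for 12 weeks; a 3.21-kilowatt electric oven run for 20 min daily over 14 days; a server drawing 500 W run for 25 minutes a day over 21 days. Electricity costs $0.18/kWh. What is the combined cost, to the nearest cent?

$33.04

LED light bulb: Runtime = 10 min × 30 = 300 min = 5 h
LED light bulb: 0.013 kW × 5 h = 0.065 kWh
dishwasher: Runtime = 8 h/week × 12 weeks = 96 h
dishwasher: 1.71 kW × 96 h = 164.16 kWh
electric oven: Runtime = 20 min × 14 = 280 min = 4.666666… h
electric oven: 3.21 kW × 4.666666… h = 14.98 kWh
server: Runtime = 25 min × 21 = 525 min = 8.75 h
server: 0.5 kW × 8.75 h = 4.375 kWh
Total energy = 183.58 kWh
Cost = 183.58 × $0.18 = $33.04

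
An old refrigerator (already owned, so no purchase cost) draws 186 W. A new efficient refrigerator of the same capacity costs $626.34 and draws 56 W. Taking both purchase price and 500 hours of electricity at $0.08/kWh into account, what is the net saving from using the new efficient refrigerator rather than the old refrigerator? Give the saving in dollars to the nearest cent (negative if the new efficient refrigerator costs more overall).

old refrigerator: $0.00 + (186/1000) kW × 500 h × $0.08 = $0.00 + $7.44 = $7.44
new efficient refrigerator: $626.34 + (56/1000) kW × 500 h × $0.08 = $626.34 + $2.24 = $628.58
Saving = $7.44 − $628.58 = −$621.14

-$621.14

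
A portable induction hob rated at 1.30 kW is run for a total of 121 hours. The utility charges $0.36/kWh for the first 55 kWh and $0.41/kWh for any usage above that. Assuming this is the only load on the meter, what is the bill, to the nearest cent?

Energy = 1.3 kW × 121 h = 157.3 kWh
Tier 1 (0–55 kWh): 55 × $0.36 = $19.8
Above 55 kWh: 102.3 × $0.41 = $41.943
Bill = $61.74

$61.74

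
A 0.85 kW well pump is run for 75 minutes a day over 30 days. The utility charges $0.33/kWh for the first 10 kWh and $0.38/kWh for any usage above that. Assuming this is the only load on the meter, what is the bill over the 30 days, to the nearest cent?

$11.61

Runtime = 75 min × 30 = 2250 min = 37.5 h
Energy = 0.85 kW × 37.5 h = 31.875 kWh
Tier 1 (0–10 kWh): 10 × $0.33 = $3.3
Above 10 kWh: 21.875 × $0.38 = $8.3125
Bill = $11.61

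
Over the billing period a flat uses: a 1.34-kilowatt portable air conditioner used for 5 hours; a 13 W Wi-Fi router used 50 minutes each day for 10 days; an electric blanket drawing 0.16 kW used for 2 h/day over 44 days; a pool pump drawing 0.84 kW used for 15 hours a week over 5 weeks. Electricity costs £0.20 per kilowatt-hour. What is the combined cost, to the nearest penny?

portable air conditioner: 1.34 kW × 5 h = 6.7 kWh
Wi-Fi router: Runtime = 50 min × 10 = 500 min = 8.333333… h
Wi-Fi router: 0.013 kW × 8.333333… h = 0.108333… kWh
electric blanket: Runtime = 2 h/day × 44 days = 88 h
electric blanket: 0.16 kW × 88 h = 14.08 kWh
pool pump: Runtime = 15 h/week × 5 weeks = 75 h
pool pump: 0.84 kW × 75 h = 63 kWh
Total energy = 83.888333… kWh
Cost = 83.888333… × £0.20 = £16.78

£16.78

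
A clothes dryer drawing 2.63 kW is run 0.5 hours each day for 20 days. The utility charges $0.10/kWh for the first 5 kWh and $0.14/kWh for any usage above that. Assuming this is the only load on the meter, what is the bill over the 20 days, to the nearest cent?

$3.48

Runtime = 0.5 h/day × 20 days = 10 h
Energy = 2.63 kW × 10 h = 26.3 kWh
Tier 1 (0–5 kWh): 5 × $0.10 = $0.5
Above 5 kWh: 21.3 × $0.14 = $2.982
Bill = $3.48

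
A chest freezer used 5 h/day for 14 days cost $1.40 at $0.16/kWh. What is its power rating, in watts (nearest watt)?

125 W

Energy = $1.40 ÷ $0.16/kWh = 8.75 kWh
Runtime = 5 h/day × 14 days = 70 h
Power = 8.75 kWh ÷ 70 h = 0.125 kW = 125 W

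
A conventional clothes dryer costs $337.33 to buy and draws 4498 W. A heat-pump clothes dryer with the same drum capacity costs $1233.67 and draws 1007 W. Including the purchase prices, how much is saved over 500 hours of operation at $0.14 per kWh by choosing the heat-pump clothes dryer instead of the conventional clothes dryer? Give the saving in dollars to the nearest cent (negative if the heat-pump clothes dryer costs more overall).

conventional clothes dryer: $337.33 + (4498/1000) kW × 500 h × $0.14 = $337.33 + $314.86 = $652.19
heat-pump clothes dryer: $1233.67 + (1007/1000) kW × 500 h × $0.14 = $1233.67 + $70.49 = $1304.16
Saving = $652.19 − $1304.16 = −$651.97

-$651.97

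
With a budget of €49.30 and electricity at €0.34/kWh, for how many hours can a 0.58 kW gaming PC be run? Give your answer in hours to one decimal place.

250.0 h

Energy available = €49.30 ÷ €0.34/kWh = 145 kWh
Hours = 145 kWh ÷ 0.58 kW = 250.0 h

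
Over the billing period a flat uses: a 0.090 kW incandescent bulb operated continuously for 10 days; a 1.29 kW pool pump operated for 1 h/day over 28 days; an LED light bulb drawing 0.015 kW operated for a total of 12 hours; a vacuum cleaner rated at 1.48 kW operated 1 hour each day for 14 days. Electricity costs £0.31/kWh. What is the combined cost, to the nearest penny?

£24.37

incandescent bulb: Runtime = 24 h × 10 = 240 h
incandescent bulb: 0.09 kW × 240 h = 21.6 kWh
pool pump: Runtime = 1 h/day × 28 days = 28 h
pool pump: 1.29 kW × 28 h = 36.12 kWh
LED light bulb: 0.015 kW × 12 h = 0.18 kWh
vacuum cleaner: Runtime = 1 h/day × 14 days = 14 h
vacuum cleaner: 1.48 kW × 14 h = 20.72 kWh
Total energy = 78.62 kWh
Cost = 78.62 × £0.31 = £24.37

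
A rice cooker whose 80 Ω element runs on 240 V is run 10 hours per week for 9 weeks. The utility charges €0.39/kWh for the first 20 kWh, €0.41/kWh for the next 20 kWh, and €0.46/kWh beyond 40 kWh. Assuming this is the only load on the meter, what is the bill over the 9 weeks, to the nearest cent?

Power = V²/R = 240²/80 = 720 W = 0.72 kW
Runtime = 10 h/week × 9 weeks = 90 h
Energy = 0.72 kW × 90 h = 64.8 kWh
Tier 1 (0–20 kWh): 20 × €0.39 = €7.8
Tier 2 (20–40 kWh): 20 × €0.41 = €8.2
Above 40 kWh: 24.8 × €0.46 = €11.408
Bill = €27.41

€27.41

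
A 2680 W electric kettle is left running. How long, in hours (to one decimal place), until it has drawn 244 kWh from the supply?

91.0 h

Hours = 244 kWh ÷ 2.68 kW = 91.0 h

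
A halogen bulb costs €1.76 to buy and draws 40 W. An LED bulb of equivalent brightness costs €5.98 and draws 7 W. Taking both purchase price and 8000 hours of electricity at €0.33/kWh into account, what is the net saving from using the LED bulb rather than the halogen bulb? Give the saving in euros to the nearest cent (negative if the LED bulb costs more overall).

halogen bulb: €1.76 + (40/1000) kW × 8000 h × €0.33 = €1.76 + €105.6 = €107.36
LED bulb: €5.98 + (7/1000) kW × 8000 h × €0.33 = €5.98 + €18.48 = €24.46
Saving = €107.36 − €24.46 = €82.9

€82.90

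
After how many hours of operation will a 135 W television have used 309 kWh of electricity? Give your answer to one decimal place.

2288.9 h

Hours = 309 kWh ÷ 0.135 kW = 2288.9 h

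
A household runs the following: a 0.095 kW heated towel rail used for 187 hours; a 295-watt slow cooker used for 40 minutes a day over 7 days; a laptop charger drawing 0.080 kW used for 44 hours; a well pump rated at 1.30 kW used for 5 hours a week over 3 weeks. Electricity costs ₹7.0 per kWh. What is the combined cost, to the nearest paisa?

₹295.13

heated towel rail: 0.095 kW × 187 h = 17.765 kWh
slow cooker: Runtime = 40 min × 7 = 280 min = 4.666666… h
slow cooker: 0.295 kW × 4.666666… h = 1.376666… kWh
laptop charger: 0.08 kW × 44 h = 3.52 kWh
well pump: Runtime = 5 h/week × 3 weeks = 15 h
well pump: 1.3 kW × 15 h = 19.5 kWh
Total energy = 42.161666… kWh
Cost = 42.161666… × ₹7.0 = ₹295.13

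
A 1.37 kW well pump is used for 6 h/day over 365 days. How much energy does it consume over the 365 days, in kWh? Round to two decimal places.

Runtime = 6 h/day × 365 days = 2190 h
Energy = 1.37 kW × 2190 h = 3000.3 kWh

3000.30 kWh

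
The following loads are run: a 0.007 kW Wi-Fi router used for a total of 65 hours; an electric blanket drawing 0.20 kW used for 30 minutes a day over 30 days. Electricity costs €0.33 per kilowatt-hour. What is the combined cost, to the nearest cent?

Wi-Fi router: 0.007 kW × 65 h = 0.455 kWh
electric blanket: Runtime = 30 min × 30 = 900 min = 15 h
electric blanket: 0.2 kW × 15 h = 3 kWh
Total energy = 3.455 kWh
Cost = 3.455 × €0.33 = €1.14

€1.14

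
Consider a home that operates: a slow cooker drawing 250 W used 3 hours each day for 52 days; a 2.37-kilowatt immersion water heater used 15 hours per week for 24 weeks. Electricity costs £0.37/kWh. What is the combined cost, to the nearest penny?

£330.11

slow cooker: Runtime = 3 h/day × 52 days = 156 h
slow cooker: 0.25 kW × 156 h = 39 kWh
immersion water heater: Runtime = 15 h/week × 24 weeks = 360 h
immersion water heater: 2.37 kW × 360 h = 853.2 kWh
Total energy = 892.2 kWh
Cost = 892.2 × £0.37 = £330.11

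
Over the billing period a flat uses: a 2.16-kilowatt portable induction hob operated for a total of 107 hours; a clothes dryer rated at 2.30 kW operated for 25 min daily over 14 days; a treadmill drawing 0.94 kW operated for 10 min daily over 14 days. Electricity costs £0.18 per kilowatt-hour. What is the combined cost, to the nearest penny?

£44.41

portable induction hob: 2.16 kW × 107 h = 231.12 kWh
clothes dryer: Runtime = 25 min × 14 = 350 min = 5.833333… h
clothes dryer: 2.3 kW × 5.833333… h = 13.416666… kWh
treadmill: Runtime = 10 min × 14 = 140 min = 2.333333… h
treadmill: 0.94 kW × 2.333333… h = 2.193333… kWh
Total energy = 246.73 kWh
Cost = 246.73 × £0.18 = £44.41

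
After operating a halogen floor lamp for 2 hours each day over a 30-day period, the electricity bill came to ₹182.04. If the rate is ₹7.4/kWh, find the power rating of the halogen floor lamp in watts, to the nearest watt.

410 W

Energy = ₹182.04 ÷ ₹7.4/kWh = 24.6 kWh
Runtime = 2 h/day × 30 days = 60 h
Power = 24.6 kWh ÷ 60 h = 0.41 kW = 410 W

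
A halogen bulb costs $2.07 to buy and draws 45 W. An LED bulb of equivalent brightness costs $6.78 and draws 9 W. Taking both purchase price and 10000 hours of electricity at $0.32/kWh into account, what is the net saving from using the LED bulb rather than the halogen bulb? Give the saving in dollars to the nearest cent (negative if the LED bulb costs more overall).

halogen bulb: $2.07 + (45/1000) kW × 10000 h × $0.32 = $2.07 + $144 = $146.07
LED bulb: $6.78 + (9/1000) kW × 10000 h × $0.32 = $6.78 + $28.8 = $35.58
Saving = $146.07 − $35.58 = $110.49

$110.49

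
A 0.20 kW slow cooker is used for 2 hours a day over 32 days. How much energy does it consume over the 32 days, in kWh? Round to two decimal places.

Runtime = 2 h/day × 32 days = 64 h
Energy = 0.2 kW × 64 h = 12.8 kWh

12.80 kWh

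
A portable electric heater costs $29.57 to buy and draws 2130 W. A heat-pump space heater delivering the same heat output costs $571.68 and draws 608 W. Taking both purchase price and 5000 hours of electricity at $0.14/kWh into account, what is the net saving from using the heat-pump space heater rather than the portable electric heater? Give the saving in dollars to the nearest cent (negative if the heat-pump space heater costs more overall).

$523.29

portable electric heater: $29.57 + (2130/1000) kW × 5000 h × $0.14 = $29.57 + $1491 = $1520.57
heat-pump space heater: $571.68 + (608/1000) kW × 5000 h × $0.14 = $571.68 + $425.6 = $997.28
Saving = $1520.57 − $997.28 = $523.29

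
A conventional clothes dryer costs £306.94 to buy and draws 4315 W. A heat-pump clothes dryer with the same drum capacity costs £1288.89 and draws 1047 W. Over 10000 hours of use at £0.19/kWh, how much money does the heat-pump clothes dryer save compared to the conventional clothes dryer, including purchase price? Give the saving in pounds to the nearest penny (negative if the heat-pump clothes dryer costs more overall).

£5227.25

conventional clothes dryer: £306.94 + (4315/1000) kW × 10000 h × £0.19 = £306.94 + £8198.5 = £8505.44
heat-pump clothes dryer: £1288.89 + (1047/1000) kW × 10000 h × £0.19 = £1288.89 + £1989.3 = £3278.19
Saving = £8505.44 − £3278.19 = £5227.25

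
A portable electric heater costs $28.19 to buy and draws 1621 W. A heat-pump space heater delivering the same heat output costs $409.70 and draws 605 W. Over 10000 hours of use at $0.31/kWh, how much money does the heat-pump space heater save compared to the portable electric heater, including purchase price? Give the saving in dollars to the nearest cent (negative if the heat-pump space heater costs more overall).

$2768.09

portable electric heater: $28.19 + (1621/1000) kW × 10000 h × $0.31 = $28.19 + $5025.1 = $5053.29
heat-pump space heater: $409.70 + (605/1000) kW × 10000 h × $0.31 = $409.70 + $1875.5 = $2285.2
Saving = $5053.29 − $2285.2 = $2768.09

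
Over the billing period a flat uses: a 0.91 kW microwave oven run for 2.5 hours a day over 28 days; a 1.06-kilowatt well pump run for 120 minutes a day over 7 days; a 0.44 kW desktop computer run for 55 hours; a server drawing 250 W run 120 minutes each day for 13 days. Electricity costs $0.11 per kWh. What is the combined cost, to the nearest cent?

microwave oven: Runtime = 2.5 h/day × 28 days = 70 h
microwave oven: 0.91 kW × 70 h = 63.7 kWh
well pump: Runtime = 120 min × 7 = 840 min = 14 h
well pump: 1.06 kW × 14 h = 14.84 kWh
desktop computer: 0.44 kW × 55 h = 24.2 kWh
server: Runtime = 120 min × 13 = 1560 min = 26 h
server: 0.25 kW × 26 h = 6.5 kWh
Total energy = 109.24 kWh
Cost = 109.24 × $0.11 = $12.02

$12.02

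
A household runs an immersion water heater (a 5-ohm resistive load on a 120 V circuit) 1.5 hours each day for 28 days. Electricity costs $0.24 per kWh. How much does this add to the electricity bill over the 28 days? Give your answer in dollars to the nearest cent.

$29.03

Power = V²/R = 120²/5 = 2880 W = 2.88 kW
Runtime = 1.5 h/day × 28 days = 42 h
Energy = 2.88 kW × 42 h = 120.96 kWh
Cost = 120.96 kWh × $0.24/kWh = $29.03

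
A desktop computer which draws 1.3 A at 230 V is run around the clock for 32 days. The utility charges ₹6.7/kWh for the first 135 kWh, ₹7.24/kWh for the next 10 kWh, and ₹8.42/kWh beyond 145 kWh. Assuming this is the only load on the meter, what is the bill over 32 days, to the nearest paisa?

₹1689.50

Power = 1.3 A × 230 V = 299 W = 0.299 kW
Runtime = 24 h × 32 = 768 h
Energy = 0.299 kW × 768 h = 229.632 kWh
Tier 1 (0–135 kWh): 135 × ₹6.7 = ₹904.5
Tier 2 (135–145 kWh): 10 × ₹7.24 = ₹72.4
Above 145 kWh: 84.632 × ₹8.42 = ₹712.60144
Bill = ₹1689.50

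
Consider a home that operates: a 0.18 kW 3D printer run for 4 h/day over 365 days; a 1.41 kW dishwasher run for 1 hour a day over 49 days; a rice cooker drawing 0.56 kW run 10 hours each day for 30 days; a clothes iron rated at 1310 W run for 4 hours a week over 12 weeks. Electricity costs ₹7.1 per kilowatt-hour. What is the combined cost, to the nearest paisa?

₹3995.67

3D printer: Runtime = 4 h/day × 365 days = 1460 h
3D printer: 0.18 kW × 1460 h = 262.8 kWh
dishwasher: Runtime = 1 h/day × 49 days = 49 h
dishwasher: 1.41 kW × 49 h = 69.09 kWh
rice cooker: Runtime = 10 h/day × 30 days = 300 h
rice cooker: 0.56 kW × 300 h = 168 kWh
clothes iron: Runtime = 4 h/week × 12 weeks = 48 h
clothes iron: 1.31 kW × 48 h = 62.88 kWh
Total energy = 562.77 kWh
Cost = 562.77 × ₹7.1 = ₹3995.67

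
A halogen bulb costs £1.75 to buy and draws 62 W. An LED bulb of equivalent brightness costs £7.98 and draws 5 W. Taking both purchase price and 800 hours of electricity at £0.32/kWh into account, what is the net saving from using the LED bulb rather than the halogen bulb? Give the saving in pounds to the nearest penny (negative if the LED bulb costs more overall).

£8.36

halogen bulb: £1.75 + (62/1000) kW × 800 h × £0.32 = £1.75 + £15.872 = £17.622
LED bulb: £7.98 + (5/1000) kW × 800 h × £0.32 = £7.98 + £1.28 = £9.26
Saving = £17.622 − £9.26 = £8.362 → £8.36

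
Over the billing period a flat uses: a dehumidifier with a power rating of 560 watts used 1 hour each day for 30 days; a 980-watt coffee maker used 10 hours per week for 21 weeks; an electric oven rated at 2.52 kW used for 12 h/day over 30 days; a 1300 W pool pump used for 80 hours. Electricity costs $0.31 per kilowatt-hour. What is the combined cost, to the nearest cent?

$382.48

dehumidifier: Runtime = 1 h/day × 30 days = 30 h
dehumidifier: 0.56 kW × 30 h = 16.8 kWh
coffee maker: Runtime = 10 h/week × 21 weeks = 210 h
coffee maker: 0.98 kW × 210 h = 205.8 kWh
electric oven: Runtime = 12 h/day × 30 days = 360 h
electric oven: 2.52 kW × 360 h = 907.2 kWh
pool pump: 1.3 kW × 80 h = 104 kWh
Total energy = 1233.8 kWh
Cost = 1233.8 × $0.31 = $382.48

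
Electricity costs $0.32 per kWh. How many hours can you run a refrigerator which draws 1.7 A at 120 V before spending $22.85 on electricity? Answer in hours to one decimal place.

350.0 h

Power = 1.7 A × 120 V = 204 W = 0.204 kW
Energy available = $22.85 ÷ $0.32/kWh = 71.4063 kWh
Hours = 71.4063 kWh ÷ 0.204 kW = 350.0 h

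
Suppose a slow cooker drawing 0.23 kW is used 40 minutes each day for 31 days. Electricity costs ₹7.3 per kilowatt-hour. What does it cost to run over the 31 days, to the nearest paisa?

₹34.70

Runtime = 40 min × 31 = 1240 min = 20.666666… h
Energy = 0.23 kW × 20.666666… h = 4.753333… kWh
Cost = 4.753333… kWh × ₹7.3/kWh = ₹34.70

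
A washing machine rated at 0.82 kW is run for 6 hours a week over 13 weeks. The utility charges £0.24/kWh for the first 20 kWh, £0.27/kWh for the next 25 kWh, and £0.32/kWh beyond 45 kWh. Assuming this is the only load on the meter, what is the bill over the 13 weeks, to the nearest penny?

Runtime = 6 h/week × 13 weeks = 78 h
Energy = 0.82 kW × 78 h = 63.96 kWh
Tier 1 (0–20 kWh): 20 × £0.24 = £4.8
Tier 2 (20–45 kWh): 25 × £0.27 = £6.75
Above 45 kWh: 18.96 × £0.32 = £6.0672
Bill = £17.62

£17.62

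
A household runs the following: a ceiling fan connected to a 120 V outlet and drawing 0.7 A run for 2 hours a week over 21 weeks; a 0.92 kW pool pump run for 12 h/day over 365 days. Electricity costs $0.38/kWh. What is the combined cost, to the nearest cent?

$1532.59

ceiling fan: Power = 0.7 A × 120 V = 84 W = 0.084 kW
ceiling fan: Runtime = 2 h/week × 21 weeks = 42 h
ceiling fan: 0.084 kW × 42 h = 3.528 kWh
pool pump: Runtime = 12 h/day × 365 days = 4380 h
pool pump: 0.92 kW × 4380 h = 4029.6 kWh
Total energy = 4033.128 kWh
Cost = 4033.128 × $0.38 = $1532.59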